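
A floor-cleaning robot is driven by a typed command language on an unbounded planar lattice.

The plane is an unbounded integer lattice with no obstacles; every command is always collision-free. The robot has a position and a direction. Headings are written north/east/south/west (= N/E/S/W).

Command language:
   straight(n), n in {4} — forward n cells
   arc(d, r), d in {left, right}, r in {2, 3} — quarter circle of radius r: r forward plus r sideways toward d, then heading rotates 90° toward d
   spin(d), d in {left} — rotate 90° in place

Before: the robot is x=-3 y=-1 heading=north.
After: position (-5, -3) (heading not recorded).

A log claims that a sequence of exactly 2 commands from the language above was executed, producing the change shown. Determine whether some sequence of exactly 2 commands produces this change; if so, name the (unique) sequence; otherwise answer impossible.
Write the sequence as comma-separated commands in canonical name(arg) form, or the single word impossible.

key: order matters: swapping spin(left) and arc(left, 2) lands elsewhere
begin: x=-3 y=-1 heading=north
step 1 (spin(left)): x=-3 y=-1 heading=west
step 2 (arc(left, 2)): x=-5 y=-3 heading=south
no rival 2-sequence matches.

spin(left), arc(left, 2)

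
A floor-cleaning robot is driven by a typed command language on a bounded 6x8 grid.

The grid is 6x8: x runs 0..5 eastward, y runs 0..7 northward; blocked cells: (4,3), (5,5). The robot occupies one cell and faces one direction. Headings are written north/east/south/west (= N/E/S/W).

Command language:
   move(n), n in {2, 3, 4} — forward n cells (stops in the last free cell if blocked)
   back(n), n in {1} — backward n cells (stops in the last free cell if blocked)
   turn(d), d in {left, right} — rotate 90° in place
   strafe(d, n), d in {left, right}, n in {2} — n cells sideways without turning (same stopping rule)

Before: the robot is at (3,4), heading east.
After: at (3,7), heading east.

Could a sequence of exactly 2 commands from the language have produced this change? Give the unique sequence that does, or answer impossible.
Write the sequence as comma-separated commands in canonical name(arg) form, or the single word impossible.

strafe(left, 2), strafe(left, 2)

key: heading stays E — no command in the sequence turns
begin: at (3,4), heading east
step 1 (strafe(left, 2)): at (3,6), heading east
step 2 (strafe(left, 2)): at (3,7), heading east
uniquely the one of 64 2-step routes that fits.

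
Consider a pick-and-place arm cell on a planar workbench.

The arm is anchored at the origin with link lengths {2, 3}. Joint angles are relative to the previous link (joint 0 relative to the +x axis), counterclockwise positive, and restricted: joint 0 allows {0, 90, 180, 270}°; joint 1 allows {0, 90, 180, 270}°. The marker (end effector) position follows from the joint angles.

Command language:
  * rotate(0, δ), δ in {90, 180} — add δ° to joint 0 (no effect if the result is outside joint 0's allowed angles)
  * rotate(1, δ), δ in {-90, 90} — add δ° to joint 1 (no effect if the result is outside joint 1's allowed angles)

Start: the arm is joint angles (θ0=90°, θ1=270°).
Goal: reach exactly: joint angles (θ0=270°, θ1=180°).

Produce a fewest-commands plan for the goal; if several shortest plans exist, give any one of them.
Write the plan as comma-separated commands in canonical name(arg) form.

rotate(1, -90), rotate(0, 180)

from: joint angles (θ0=90°, θ1=270°)
t=1 rotate(1, -90) ⇒ joint angles (θ0=90°, θ1=180°)
t=2 rotate(0, 180) ⇒ joint angles (θ0=270°, θ1=180°)
no 1-step plan works, so 2 is optimal.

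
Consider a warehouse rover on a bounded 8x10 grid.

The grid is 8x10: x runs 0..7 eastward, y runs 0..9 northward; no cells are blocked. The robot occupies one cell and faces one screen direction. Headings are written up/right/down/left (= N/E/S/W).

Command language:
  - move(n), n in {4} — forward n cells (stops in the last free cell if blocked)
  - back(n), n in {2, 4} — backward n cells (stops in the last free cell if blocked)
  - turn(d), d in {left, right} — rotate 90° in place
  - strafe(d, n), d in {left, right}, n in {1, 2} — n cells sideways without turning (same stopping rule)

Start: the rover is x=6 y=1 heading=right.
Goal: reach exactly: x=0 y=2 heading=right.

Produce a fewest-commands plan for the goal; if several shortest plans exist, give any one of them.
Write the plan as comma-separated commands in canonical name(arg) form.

initial: x=6 y=1 heading=right
t=1 back(4) ⇒ x=2 y=1 heading=right
t=2 back(4) ⇒ x=0 y=1 heading=right
t=3 strafe(left, 1) ⇒ x=0 y=2 heading=right
nothing shorter than 3 reaches the goal.

back(4), back(4), strafe(left, 1)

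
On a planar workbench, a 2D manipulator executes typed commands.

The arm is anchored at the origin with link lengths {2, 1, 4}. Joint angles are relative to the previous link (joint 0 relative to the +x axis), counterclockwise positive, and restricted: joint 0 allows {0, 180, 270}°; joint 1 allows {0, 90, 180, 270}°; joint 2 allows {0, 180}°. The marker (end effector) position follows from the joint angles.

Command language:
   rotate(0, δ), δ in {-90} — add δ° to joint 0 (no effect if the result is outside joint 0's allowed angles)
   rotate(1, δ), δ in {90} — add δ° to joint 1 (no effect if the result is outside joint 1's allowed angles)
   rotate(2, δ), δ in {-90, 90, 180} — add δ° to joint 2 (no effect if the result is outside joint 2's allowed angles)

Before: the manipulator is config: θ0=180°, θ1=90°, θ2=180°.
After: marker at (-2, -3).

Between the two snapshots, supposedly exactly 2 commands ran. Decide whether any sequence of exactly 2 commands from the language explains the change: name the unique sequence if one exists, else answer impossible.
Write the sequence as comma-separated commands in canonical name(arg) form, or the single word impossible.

from: config: θ0=180°, θ1=90°, θ2=180°
step 1 (rotate(1, 90)): config: θ0=180°, θ1=180°, θ2=180°
step 2 (rotate(1, 90)): config: θ0=180°, θ1=270°, θ2=180°
all 25 alternatives checked — unique.

rotate(1, 90), rotate(1, 90)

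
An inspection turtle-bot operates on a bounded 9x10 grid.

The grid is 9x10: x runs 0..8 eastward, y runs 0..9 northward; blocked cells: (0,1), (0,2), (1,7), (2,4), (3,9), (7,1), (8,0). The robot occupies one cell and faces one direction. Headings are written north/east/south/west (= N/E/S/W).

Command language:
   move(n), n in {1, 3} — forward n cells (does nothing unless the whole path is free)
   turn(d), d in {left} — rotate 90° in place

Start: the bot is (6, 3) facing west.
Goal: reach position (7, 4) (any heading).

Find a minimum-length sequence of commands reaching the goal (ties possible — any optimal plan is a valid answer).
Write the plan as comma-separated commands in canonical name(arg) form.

from: (6, 3) facing west
t=1 turn(left) ⇒ (6, 3) facing south
t=2 turn(left) ⇒ (6, 3) facing east
t=3 move(1) ⇒ (7, 3) facing east
t=4 turn(left) ⇒ (7, 3) facing north
t=5 move(1) ⇒ (7, 4) facing north
shorter routes all fall short; 5 is best.

turn(left), turn(left), move(1), turn(left), move(1)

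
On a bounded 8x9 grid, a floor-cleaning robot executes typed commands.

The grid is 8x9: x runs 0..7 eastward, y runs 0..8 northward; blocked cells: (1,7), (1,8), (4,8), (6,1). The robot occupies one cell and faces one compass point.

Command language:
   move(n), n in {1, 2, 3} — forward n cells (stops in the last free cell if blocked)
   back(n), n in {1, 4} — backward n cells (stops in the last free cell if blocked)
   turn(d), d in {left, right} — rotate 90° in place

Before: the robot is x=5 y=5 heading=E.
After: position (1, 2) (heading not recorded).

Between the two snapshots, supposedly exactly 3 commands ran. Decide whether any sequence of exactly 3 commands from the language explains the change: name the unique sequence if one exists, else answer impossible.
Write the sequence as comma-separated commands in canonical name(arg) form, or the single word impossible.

key: order matters: swapping back(4) and move(3) lands elsewhere
start: x=5 y=5 heading=E
step 1 (back(4)): x=1 y=5 heading=E
step 2 (turn(right)): x=1 y=5 heading=S
step 3 (move(3)): x=1 y=2 heading=S
all 343 alternatives checked — unique.

back(4), turn(right), move(3)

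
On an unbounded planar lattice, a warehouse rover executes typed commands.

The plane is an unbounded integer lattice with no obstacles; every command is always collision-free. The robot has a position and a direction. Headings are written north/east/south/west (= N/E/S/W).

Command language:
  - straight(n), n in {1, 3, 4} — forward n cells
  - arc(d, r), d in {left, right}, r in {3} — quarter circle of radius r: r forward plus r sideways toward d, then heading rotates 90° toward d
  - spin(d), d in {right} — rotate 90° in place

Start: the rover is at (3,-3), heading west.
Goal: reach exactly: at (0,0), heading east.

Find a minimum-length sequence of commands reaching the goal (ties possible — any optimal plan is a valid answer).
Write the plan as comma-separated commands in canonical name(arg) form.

arc(right, 3), spin(right)

start: at (3,-3), heading west
1. arc(right, 3) → at (0,0), heading north
2. spin(right) → at (0,0), heading east
nothing shorter than 2 reaches the goal.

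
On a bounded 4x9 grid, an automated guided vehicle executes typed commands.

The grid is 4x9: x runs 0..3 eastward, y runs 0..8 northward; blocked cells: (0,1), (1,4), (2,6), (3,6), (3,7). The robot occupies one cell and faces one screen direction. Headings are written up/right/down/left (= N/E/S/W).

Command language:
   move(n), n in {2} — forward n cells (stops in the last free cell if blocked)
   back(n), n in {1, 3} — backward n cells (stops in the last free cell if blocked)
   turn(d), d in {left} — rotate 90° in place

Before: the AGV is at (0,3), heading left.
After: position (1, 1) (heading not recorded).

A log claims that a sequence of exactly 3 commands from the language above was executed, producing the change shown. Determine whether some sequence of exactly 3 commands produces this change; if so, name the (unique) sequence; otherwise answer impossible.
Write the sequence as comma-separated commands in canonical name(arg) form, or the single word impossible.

back(1), turn(left), move(2)

key: order matters: swapping back(1) and move(2) lands elsewhere
t0: at (0,3), heading left
t=1 back(1) ⇒ at (1,3), heading left
t=2 turn(left) ⇒ at (1,3), heading down
t=3 move(2) ⇒ at (1,1), heading down
no rival 3-sequence matches.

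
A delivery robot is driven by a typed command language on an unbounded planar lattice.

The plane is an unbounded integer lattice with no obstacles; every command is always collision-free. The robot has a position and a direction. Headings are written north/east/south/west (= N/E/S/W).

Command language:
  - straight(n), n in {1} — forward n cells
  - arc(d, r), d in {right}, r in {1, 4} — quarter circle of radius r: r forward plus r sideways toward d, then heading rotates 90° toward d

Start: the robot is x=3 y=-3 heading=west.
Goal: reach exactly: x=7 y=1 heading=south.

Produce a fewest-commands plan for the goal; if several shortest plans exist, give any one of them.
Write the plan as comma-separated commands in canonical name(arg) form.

arc(right, 1), arc(right, 4), arc(right, 1)

from: x=3 y=-3 heading=west
t=1 arc(right, 1) ⇒ x=2 y=-2 heading=north
t=2 arc(right, 4) ⇒ x=6 y=2 heading=east
t=3 arc(right, 1) ⇒ x=7 y=1 heading=south
no 2-step plan works, so 3 is optimal.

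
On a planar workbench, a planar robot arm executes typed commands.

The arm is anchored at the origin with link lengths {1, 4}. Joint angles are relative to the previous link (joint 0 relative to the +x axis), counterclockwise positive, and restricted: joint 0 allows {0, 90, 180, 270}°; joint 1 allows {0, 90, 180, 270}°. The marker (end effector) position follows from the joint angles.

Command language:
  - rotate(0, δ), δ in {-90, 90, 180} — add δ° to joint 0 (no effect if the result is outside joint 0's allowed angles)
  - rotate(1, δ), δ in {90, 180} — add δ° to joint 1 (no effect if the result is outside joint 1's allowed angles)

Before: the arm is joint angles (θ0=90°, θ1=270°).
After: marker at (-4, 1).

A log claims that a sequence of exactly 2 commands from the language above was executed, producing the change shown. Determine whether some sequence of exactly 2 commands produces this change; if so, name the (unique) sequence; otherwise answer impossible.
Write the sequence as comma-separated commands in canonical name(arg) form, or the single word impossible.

rotate(1, 90), rotate(1, 90)

start: joint angles (θ0=90°, θ1=270°)
t=1 rotate(1, 90) ⇒ joint angles (θ0=90°, θ1=0°)
t=2 rotate(1, 90) ⇒ joint angles (θ0=90°, θ1=90°)
uniquely the one of 25 2-step routes that fits.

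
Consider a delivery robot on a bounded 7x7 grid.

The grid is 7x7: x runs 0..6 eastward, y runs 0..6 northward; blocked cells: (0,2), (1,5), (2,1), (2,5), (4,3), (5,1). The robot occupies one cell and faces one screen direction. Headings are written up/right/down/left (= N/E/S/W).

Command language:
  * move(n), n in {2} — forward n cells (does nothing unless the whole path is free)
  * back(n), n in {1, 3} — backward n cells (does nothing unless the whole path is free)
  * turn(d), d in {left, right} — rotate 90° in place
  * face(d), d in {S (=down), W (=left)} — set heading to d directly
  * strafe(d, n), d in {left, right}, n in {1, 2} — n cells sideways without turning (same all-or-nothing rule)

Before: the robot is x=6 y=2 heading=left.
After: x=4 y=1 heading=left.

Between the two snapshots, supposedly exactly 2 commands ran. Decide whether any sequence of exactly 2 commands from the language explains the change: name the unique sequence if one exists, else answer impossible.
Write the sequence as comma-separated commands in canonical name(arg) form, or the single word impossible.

move(2), strafe(left, 1)

key: heading stays W — no command in the sequence turns
from: x=6 y=2 heading=left
t=1 move(2) ⇒ x=4 y=2 heading=left
t=2 strafe(left, 1) ⇒ x=4 y=1 heading=left
no rival 2-sequence matches.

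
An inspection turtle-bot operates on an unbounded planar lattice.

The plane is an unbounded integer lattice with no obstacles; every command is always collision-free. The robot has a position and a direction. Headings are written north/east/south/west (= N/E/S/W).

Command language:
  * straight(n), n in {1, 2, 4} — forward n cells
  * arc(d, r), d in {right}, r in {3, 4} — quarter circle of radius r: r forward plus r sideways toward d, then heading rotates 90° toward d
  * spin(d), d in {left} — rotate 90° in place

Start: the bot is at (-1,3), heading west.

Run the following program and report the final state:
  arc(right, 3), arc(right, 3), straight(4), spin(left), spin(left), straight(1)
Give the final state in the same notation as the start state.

at (2,9), heading west

begin: at (-1,3), heading west
step 1 (arc(right, 3)): at (-4,6), heading north
step 2 (arc(right, 3)): at (-1,9), heading east
step 3 (straight(4)): at (3,9), heading east
step 4 (spin(left)): at (3,9), heading north
step 5 (spin(left)): at (3,9), heading west
step 6 (straight(1)): at (2,9), heading west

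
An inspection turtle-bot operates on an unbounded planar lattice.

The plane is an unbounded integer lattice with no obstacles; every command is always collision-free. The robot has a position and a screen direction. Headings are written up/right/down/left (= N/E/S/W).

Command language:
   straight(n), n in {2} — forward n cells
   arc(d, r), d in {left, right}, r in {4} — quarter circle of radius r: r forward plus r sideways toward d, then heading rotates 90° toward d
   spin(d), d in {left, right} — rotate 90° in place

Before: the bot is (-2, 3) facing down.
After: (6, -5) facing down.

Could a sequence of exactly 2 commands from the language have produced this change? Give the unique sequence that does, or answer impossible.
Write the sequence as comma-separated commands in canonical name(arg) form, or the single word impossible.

key: heading stays S — rotations cancel among the 2 commands
initial: (-2, 3) facing down
t=1 arc(left, 4) ⇒ (2, -1) facing right
t=2 arc(right, 4) ⇒ (6, -5) facing down
uniquely the one of 25 2-step routes that fits.

arc(left, 4), arc(right, 4)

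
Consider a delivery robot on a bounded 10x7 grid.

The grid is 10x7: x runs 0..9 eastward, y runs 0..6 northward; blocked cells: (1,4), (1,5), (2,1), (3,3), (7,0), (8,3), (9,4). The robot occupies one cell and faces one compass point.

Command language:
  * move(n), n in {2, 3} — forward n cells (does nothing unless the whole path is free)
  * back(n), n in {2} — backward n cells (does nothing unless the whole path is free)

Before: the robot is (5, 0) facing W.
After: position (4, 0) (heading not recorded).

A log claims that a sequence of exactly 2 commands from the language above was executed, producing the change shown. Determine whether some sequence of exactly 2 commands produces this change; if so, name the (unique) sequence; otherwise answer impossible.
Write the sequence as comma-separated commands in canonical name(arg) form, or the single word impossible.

move(3), back(2)

key: order matters: swapping move(3) and back(2) lands elsewhere
from: (5, 0) facing W
[1] after move(3): (2, 0) facing W
[2] after back(2): (4, 0) facing W
no rival 2-sequence matches.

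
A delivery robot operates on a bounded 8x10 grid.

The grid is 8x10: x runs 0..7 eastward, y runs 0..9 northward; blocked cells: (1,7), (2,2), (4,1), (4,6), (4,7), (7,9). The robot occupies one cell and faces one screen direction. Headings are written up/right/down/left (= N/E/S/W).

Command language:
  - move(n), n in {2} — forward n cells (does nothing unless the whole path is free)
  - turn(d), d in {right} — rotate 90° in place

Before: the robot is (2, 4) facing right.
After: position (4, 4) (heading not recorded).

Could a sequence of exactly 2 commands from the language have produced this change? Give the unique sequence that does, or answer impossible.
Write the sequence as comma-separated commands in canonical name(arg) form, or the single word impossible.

move(2), turn(right)

key: order matters: swapping move(2) and turn(right) lands elsewhere
start: (2, 4) facing right
step 1 (move(2)): (4, 4) facing right
step 2 (turn(right)): (4, 4) facing down
no rival 2-sequence matches.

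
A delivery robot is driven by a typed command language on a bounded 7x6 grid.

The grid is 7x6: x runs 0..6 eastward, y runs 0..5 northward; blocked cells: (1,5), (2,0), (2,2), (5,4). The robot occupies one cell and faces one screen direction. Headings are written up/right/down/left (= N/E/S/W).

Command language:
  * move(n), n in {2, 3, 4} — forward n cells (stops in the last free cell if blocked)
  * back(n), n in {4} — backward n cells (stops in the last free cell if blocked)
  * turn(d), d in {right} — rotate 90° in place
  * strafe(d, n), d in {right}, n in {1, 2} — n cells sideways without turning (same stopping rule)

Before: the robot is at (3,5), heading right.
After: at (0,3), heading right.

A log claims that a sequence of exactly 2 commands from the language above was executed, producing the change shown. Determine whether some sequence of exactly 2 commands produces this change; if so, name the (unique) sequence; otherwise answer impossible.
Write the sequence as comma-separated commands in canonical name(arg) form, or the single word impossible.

key: order matters: swapping strafe(right, 2) and back(4) lands elsewhere
start: at (3,5), heading right
t=1 strafe(right, 2) ⇒ at (3,3), heading right
t=2 back(4) ⇒ at (0,3), heading right
no other 2-command option fits: unique.

strafe(right, 2), back(4)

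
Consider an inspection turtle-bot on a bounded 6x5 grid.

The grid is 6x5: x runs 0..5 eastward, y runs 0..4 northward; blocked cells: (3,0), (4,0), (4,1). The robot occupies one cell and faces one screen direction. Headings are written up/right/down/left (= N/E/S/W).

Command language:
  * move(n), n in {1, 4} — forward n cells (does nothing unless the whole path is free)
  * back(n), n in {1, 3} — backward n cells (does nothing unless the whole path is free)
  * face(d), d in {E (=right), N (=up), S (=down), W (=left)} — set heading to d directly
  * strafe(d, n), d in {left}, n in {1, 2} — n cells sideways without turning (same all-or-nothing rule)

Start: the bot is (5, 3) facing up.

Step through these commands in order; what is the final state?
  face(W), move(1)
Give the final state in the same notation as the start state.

(4, 3) facing left

from: (5, 3) facing up
[1] after face(W): (5, 3) facing left
[2] after move(1): (4, 3) facing left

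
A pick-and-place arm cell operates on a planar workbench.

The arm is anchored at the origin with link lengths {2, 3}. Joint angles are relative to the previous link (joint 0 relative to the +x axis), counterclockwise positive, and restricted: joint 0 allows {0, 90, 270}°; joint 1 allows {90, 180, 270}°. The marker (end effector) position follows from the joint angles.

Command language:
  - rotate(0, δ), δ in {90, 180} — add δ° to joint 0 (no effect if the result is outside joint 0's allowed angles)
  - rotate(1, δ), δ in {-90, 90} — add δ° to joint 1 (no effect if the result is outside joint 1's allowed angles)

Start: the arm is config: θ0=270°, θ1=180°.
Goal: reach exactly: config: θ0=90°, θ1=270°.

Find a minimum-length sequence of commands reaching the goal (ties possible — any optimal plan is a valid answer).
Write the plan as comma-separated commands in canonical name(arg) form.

rotate(0, 180), rotate(1, 90)

start: config: θ0=270°, θ1=180°
t=1 rotate(0, 180) ⇒ config: θ0=90°, θ1=180°
t=2 rotate(1, 90) ⇒ config: θ0=90°, θ1=270°
nothing shorter than 2 reaches the goal.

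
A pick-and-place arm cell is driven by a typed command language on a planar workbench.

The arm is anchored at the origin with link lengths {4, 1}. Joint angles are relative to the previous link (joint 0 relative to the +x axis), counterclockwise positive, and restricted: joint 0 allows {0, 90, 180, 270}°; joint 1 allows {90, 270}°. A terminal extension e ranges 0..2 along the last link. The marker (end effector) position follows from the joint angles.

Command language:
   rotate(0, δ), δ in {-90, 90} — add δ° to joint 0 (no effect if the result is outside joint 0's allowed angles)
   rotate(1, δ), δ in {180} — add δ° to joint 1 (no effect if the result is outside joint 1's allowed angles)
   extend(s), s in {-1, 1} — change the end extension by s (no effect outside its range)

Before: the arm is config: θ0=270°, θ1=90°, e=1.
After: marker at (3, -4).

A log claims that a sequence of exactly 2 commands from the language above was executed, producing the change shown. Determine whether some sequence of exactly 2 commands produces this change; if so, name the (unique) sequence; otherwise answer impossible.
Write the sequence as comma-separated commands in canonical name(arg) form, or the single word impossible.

extend(1), extend(1)

t0: config: θ0=270°, θ1=90°, e=1
t=1 extend(1) ⇒ config: θ0=270°, θ1=90°, e=2
t=2 extend(1) ⇒ config: θ0=270°, θ1=90°, e=2
no other 2-command option fits: unique.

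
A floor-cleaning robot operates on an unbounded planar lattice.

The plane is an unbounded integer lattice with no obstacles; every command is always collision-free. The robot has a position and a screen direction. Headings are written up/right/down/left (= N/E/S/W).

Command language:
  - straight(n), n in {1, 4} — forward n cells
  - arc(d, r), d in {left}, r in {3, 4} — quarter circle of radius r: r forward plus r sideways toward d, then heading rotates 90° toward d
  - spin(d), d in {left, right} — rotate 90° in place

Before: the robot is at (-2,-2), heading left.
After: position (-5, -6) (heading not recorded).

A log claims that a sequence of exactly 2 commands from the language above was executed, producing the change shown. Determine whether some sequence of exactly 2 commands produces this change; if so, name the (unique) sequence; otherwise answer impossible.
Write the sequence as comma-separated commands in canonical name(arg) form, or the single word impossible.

arc(left, 3), straight(1)

key: running straight(1) before arc(left, 3) would end elsewhere — order is forced
t0: at (-2,-2), heading left
step 1 (arc(left, 3)): at (-5,-5), heading down
step 2 (straight(1)): at (-5,-6), heading down
uniquely the one of 36 2-step routes that fits.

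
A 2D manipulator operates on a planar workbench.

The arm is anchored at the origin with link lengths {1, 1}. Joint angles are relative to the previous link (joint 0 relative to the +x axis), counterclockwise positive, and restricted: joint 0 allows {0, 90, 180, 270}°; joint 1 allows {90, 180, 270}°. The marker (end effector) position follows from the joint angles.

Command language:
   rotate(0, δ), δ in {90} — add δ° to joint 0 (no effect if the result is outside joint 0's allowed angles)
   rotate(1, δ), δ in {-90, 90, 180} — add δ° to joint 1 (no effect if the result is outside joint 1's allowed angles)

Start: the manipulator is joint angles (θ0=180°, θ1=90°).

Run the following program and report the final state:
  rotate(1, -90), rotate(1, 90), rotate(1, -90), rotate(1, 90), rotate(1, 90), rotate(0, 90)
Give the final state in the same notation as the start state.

joint angles (θ0=270°, θ1=270°)

start: joint angles (θ0=180°, θ1=90°)
1. rotate(1, -90) → joint angles (θ0=180°, θ1=90°)
2. rotate(1, 90) → joint angles (θ0=180°, θ1=180°)
3. rotate(1, -90) → joint angles (θ0=180°, θ1=90°)
4. rotate(1, 90) → joint angles (θ0=180°, θ1=180°)
5. rotate(1, 90) → joint angles (θ0=180°, θ1=270°)
6. rotate(0, 90) → joint angles (θ0=270°, θ1=270°)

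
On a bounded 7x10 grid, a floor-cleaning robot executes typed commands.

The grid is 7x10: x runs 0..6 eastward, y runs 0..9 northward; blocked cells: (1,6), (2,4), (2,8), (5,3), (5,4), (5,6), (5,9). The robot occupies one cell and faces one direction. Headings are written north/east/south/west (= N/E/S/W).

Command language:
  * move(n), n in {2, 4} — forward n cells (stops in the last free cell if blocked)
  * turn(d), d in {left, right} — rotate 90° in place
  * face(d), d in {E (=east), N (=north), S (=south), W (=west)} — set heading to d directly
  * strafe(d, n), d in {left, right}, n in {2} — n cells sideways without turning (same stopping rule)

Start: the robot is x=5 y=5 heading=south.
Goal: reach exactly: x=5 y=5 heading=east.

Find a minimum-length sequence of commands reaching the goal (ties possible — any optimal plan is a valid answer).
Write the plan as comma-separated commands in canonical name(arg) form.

turn(left)

t0: x=5 y=5 heading=south
step 1 (turn(left)): x=5 y=5 heading=east
no 0-step plan works, so 1 is optimal.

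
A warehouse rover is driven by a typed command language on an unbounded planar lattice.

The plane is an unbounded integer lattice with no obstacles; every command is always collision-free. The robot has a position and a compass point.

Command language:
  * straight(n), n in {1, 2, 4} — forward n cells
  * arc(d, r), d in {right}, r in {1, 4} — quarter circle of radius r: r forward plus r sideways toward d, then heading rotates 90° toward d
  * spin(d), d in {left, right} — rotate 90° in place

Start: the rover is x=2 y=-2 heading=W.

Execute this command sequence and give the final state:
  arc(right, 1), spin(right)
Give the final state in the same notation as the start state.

x=1 y=-1 heading=E

t0: x=2 y=-2 heading=W
[1] after arc(right, 1): x=1 y=-1 heading=N
[2] after spin(right): x=1 y=-1 heading=E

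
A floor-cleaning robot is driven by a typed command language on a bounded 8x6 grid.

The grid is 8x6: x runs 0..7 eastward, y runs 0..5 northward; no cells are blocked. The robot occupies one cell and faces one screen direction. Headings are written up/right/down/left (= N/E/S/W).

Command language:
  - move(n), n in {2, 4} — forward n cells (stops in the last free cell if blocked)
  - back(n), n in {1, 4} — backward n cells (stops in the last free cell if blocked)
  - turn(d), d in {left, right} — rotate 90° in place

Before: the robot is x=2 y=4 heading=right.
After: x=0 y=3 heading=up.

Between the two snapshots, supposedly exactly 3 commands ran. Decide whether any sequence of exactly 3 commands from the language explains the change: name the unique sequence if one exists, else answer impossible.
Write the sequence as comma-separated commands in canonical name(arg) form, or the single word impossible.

back(4), turn(left), back(1)

key: order matters: swapping back(4) and back(1) lands elsewhere
t0: x=2 y=4 heading=right
1. back(4) → x=0 y=4 heading=right
2. turn(left) → x=0 y=4 heading=up
3. back(1) → x=0 y=3 heading=up
no other 3-command option fits: unique.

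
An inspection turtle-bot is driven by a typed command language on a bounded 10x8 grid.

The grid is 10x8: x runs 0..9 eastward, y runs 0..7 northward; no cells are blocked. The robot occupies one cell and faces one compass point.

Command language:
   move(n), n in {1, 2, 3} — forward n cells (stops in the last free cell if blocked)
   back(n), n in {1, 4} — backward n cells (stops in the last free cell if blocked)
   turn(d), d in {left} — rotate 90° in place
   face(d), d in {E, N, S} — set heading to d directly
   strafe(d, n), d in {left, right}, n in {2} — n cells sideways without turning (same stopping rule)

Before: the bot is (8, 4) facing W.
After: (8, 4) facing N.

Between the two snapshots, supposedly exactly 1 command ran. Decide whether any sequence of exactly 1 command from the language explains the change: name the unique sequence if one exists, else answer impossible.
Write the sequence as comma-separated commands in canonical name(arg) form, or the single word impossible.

key: (8,4) unchanged — the single command moves nothing
start: (8, 4) facing W
step 1 (face(N)): (8, 4) facing N
uniquely the one of 11 1-step routes that fits.

face(N)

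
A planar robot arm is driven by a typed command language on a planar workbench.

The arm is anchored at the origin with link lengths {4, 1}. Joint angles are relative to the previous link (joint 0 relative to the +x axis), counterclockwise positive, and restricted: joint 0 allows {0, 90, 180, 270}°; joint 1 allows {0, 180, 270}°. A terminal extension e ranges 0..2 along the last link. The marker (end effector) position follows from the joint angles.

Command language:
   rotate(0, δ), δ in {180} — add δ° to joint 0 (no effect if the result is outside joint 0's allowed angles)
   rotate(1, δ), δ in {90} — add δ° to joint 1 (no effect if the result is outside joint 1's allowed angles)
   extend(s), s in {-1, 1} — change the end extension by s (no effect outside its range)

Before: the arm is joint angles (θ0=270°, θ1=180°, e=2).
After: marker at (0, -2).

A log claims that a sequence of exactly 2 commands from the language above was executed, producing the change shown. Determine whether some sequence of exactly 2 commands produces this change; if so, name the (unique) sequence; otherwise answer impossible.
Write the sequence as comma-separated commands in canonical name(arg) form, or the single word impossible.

key: running extend(-1) before extend(1) would end elsewhere — order is forced
from: joint angles (θ0=270°, θ1=180°, e=2)
t=1 extend(1) ⇒ joint angles (θ0=270°, θ1=180°, e=2)
t=2 extend(-1) ⇒ joint angles (θ0=270°, θ1=180°, e=1)
uniquely the one of 16 2-step routes that fits.

extend(1), extend(-1)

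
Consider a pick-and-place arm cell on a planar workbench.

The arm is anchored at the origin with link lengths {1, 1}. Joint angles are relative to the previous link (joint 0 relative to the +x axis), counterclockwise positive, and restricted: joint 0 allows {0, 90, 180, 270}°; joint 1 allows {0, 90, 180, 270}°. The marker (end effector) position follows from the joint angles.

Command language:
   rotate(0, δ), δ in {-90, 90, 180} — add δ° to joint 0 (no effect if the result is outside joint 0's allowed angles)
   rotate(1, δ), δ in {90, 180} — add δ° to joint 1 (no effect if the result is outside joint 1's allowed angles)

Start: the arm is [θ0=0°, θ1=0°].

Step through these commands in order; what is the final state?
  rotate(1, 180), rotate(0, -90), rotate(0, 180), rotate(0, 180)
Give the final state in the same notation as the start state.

[θ0=270°, θ1=180°]

initial: [θ0=0°, θ1=0°]
1. rotate(1, 180) → [θ0=0°, θ1=180°]
2. rotate(0, -90) → [θ0=270°, θ1=180°]
3. rotate(0, 180) → [θ0=90°, θ1=180°]
4. rotate(0, 180) → [θ0=270°, θ1=180°]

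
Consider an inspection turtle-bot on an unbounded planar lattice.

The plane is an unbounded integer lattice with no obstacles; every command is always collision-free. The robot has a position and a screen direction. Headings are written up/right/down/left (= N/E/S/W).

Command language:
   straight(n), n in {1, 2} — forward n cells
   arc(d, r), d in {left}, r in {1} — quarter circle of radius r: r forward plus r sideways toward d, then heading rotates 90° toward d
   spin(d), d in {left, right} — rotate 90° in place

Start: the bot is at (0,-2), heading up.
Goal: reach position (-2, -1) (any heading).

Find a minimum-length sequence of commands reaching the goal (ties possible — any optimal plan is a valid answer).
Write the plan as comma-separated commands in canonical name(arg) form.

from: at (0,-2), heading up
step 1 (arc(left, 1)): at (-1,-1), heading left
step 2 (straight(1)): at (-2,-1), heading left
shorter routes all fall short; 2 is best.

arc(left, 1), straight(1)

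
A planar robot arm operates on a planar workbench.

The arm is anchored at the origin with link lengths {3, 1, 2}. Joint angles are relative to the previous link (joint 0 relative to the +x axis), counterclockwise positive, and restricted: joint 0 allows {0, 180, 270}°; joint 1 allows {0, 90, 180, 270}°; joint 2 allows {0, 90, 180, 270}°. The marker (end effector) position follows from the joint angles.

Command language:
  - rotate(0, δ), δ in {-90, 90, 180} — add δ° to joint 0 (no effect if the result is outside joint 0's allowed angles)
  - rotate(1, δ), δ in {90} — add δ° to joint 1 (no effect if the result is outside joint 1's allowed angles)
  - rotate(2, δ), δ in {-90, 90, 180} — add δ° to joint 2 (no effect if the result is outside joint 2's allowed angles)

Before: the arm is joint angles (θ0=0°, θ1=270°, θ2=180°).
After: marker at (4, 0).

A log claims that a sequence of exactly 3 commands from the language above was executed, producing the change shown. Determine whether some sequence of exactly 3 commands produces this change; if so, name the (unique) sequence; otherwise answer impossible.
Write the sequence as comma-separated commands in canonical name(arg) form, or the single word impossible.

t0: joint angles (θ0=0°, θ1=270°, θ2=180°)
[1] after rotate(1, 90): joint angles (θ0=0°, θ1=0°, θ2=180°)
[2] after rotate(1, 90): joint angles (θ0=0°, θ1=90°, θ2=180°)
[3] after rotate(1, 90): joint angles (θ0=0°, θ1=180°, θ2=180°)
uniquely the one of 343 3-step routes that fits.

rotate(1, 90), rotate(1, 90), rotate(1, 90)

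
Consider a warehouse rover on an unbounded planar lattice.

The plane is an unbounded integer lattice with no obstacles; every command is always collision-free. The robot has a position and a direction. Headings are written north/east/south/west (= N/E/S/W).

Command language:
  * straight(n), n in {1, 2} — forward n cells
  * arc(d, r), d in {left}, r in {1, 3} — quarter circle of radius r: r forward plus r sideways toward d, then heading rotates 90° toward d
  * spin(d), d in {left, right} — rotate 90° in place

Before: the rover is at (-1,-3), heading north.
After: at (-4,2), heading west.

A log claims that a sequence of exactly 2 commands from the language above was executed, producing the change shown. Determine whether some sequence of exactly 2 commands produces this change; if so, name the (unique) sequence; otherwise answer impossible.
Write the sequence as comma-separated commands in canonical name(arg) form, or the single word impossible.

key: order matters: swapping straight(2) and arc(left, 3) lands elsewhere
initial: at (-1,-3), heading north
t=1 straight(2) ⇒ at (-1,-1), heading north
t=2 arc(left, 3) ⇒ at (-4,2), heading west
all 36 alternatives checked — unique.

straight(2), arc(left, 3)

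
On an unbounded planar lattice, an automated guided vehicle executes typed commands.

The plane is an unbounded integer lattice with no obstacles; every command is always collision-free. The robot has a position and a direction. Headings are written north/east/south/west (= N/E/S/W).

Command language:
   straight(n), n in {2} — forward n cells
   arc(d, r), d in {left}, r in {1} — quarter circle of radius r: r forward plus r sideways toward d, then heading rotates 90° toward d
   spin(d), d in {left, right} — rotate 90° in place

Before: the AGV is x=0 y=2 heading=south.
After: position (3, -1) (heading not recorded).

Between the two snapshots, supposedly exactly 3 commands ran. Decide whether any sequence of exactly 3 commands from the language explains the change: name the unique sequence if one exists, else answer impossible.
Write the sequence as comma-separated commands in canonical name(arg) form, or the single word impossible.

begin: x=0 y=2 heading=south
t=1 straight(2) ⇒ x=0 y=0 heading=south
t=2 arc(left, 1) ⇒ x=1 y=-1 heading=east
t=3 straight(2) ⇒ x=3 y=-1 heading=east
no other 3-command option fits: unique.

straight(2), arc(left, 1), straight(2)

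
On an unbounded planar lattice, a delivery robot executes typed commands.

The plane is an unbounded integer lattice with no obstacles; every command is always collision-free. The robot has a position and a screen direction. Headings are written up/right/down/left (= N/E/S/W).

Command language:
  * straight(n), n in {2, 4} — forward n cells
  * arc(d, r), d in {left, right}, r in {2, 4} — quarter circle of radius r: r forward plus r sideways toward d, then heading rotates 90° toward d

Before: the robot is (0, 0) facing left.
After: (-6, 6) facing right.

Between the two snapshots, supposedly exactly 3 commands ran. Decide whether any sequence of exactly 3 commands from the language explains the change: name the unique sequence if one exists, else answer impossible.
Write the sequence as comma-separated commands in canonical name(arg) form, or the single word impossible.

key: position moved to (-6,6) AND the heading swung to E — translation plus rotation needed
t0: (0, 0) facing left
t=1 straight(4) ⇒ (-4, 0) facing left
t=2 arc(right, 4) ⇒ (-8, 4) facing up
t=3 arc(right, 2) ⇒ (-6, 6) facing right
no other 3-command option fits: unique.

straight(4), arc(right, 4), arc(right, 2)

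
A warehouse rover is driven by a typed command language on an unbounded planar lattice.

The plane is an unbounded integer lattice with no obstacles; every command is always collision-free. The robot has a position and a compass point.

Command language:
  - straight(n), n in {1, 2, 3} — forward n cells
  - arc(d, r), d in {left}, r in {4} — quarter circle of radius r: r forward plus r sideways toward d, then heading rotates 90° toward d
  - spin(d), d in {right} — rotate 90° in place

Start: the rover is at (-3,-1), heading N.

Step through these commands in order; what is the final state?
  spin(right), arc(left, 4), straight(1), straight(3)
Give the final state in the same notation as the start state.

at (1,7), heading N

begin: at (-3,-1), heading N
step 1 (spin(right)): at (-3,-1), heading E
step 2 (arc(left, 4)): at (1,3), heading N
step 3 (straight(1)): at (1,4), heading N
step 4 (straight(3)): at (1,7), heading N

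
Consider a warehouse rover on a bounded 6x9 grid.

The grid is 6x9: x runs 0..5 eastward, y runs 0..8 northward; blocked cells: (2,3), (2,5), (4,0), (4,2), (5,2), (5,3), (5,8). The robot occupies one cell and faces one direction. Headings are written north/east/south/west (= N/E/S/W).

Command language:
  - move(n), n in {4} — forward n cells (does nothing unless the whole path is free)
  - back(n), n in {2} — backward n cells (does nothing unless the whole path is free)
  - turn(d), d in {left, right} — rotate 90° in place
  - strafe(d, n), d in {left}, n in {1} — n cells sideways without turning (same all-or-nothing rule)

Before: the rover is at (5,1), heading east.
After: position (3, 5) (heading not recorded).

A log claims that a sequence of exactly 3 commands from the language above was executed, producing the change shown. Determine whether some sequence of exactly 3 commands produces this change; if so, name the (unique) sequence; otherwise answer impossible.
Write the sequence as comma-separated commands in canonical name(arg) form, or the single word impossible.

key: order matters: swapping back(2) and move(4) lands elsewhere
initial: at (5,1), heading east
t=1 back(2) ⇒ at (3,1), heading east
t=2 turn(left) ⇒ at (3,1), heading north
t=3 move(4) ⇒ at (3,5), heading north
no rival 3-sequence matches.

back(2), turn(left), move(4)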